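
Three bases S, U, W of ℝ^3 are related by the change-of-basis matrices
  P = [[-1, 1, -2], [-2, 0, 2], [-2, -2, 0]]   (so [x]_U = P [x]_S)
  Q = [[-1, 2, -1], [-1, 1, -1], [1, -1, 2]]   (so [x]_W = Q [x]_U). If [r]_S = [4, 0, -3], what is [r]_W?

[-22, -8, 0]

First [r]_U = P [r]_S = [2, -14, -8].
Then [r]_W = Q [r]_U = [-22, -8, 0].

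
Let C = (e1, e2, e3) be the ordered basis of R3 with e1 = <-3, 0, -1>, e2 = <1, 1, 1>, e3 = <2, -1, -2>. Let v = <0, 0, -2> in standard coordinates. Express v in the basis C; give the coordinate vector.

<1, 1, 1>

[v]_C is the unique c with M c = v, where M has columns e1, ..., e3.
Row-reducing the augmented matrix [M | v] gives c = (1, 1, 1).
Check: e1 + e2 + e3 = <0, 0, -2>.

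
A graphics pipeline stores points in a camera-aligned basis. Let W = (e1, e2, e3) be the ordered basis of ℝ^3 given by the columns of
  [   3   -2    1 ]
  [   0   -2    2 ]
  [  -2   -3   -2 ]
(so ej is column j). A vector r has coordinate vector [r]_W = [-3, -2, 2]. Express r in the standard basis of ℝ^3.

The coordinates say r = -3e1 - 2e2 + 2e3; adding the scaled basis vectors gives [-3, 8, 8].

[-3, 8, 8]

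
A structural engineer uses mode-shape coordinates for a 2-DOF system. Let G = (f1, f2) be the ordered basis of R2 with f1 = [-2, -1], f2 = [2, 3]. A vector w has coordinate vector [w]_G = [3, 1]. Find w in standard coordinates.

[-4, 0]

The coordinates say w = 3f1 + f2; adding the scaled basis vectors gives [-4, 0].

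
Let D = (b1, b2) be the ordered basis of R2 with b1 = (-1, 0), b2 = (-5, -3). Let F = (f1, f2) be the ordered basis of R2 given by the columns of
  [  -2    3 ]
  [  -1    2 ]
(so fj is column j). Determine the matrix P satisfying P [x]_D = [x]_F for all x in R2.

Column j of P is [bj]_F, since P maps D-coordinates to F-coordinates.
Expressing b1 in F: b1 = 2f1 + f2, so column 1 of P is (2, 1).
Doing the same for each bj gives P = [[2, 1], [1, -1]].

[[2, 1], [1, -1]]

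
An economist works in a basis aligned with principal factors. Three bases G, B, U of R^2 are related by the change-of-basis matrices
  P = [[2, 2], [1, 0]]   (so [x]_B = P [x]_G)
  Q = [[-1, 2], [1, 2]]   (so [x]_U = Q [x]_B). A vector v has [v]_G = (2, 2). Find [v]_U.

(-4, 12)

First [v]_B = P [v]_G = (8, 2).
Then [v]_U = Q [v]_B = (-4, 12).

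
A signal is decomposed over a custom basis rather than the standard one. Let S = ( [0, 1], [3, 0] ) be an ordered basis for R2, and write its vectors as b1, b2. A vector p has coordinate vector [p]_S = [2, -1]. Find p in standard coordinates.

The coordinates say p = 2b1 - b2; adding the scaled basis vectors gives [-3, 2].

[-3, 2]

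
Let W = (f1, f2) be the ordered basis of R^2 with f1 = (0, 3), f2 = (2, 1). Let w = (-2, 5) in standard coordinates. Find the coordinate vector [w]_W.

(2, -1)

We seek scalars with c_1 f1 + c_2 f2 = w; equivalently solve M c = w where the columns of M are f1, f2.
System: 0c_1 + 2c_2 = -2, 3c_1 + c_2 = 5; solving gives c_1 = 2, c_2 = -1.
Check: 2f1 - f2 = (-2, 5).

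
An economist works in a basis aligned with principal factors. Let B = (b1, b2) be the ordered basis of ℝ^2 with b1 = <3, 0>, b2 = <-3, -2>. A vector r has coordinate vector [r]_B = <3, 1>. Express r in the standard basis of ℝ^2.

<6, -2>

The coordinates say r = 3b1 + b2; adding the scaled basis vectors gives <6, -2>.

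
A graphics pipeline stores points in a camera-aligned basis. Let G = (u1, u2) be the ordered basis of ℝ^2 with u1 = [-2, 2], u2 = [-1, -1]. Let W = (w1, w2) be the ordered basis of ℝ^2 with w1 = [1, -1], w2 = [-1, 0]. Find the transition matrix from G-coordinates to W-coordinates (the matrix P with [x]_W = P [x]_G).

Take x = uj: its G-coordinates are the j-th standard unit vector, so P e_j — column j of P — equals [uj]_W.
u1 = -2w1 + 0·w2, giving column 1 = [-2, 0]; repeating for each j gives P = [[-2, 1], [0, 2]].

[[-2, 1], [0, 2]]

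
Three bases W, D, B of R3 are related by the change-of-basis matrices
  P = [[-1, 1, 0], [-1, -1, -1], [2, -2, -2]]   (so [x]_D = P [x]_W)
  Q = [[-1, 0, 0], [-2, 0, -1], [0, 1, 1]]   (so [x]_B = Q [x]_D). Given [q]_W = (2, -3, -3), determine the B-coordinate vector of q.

Apply P to get D-coordinates (-5, 4, 16), then Q to get B-coordinates.
The result is [q]_B = (5, -6, 20).

(5, -6, 20)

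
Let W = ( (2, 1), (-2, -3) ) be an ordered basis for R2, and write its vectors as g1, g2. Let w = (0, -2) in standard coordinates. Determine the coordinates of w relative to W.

(1, 1)

[w]_W is the unique c with M c = w, where M has columns g1, g2.
System: 2c_1 - 2c_2 = 0, c_1 - 3c_2 = -2; solving gives c_1 = 1, c_2 = 1.
Check: g1 + g2 = (0, -2).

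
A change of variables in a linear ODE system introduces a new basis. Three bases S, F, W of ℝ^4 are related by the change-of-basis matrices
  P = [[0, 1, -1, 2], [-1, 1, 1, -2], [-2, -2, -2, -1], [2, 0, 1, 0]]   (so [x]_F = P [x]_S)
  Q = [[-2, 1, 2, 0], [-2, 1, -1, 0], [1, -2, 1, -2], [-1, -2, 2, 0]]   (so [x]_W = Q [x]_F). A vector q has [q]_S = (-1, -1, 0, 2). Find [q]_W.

First [q]_F = P [q]_S = (3, -4, 2, -2).
Then [q]_W = Q [q]_F = (-6, -12, 17, 9).

(-6, -12, 17, 9)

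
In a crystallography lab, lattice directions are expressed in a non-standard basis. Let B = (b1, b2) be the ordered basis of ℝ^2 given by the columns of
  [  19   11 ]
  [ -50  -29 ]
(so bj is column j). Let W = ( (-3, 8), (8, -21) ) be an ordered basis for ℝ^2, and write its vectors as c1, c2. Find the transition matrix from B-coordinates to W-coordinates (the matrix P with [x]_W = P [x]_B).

Column j of P is [bj]_W, since P maps B-coordinates to W-coordinates.
Expressing b1 in W: b1 = -c1 + 2c2, so column 1 of P is (-1, 2).
Doing the same for each bj gives P = [[-1, -1], [2, 1]].

[[-1, -1], [2, 1]]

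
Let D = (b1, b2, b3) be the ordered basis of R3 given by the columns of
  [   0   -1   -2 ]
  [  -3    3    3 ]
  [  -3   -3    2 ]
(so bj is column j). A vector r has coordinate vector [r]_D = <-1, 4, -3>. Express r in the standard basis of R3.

<2, 6, -15>

The coordinates say r = -b1 + 4b2 - 3b3; adding the scaled basis vectors gives <2, 6, -15>.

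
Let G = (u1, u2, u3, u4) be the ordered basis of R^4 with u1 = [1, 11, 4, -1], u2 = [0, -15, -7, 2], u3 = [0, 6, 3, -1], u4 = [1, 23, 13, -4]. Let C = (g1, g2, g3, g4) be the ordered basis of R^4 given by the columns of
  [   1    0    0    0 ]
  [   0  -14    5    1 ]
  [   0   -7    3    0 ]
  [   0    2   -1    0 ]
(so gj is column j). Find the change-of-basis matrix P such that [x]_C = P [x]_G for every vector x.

[[1, 0, 0, 1], [-1, 1, 0, -1], [-1, 0, 1, 2], [2, -1, 1, -1]]

Take x = uj: its G-coordinates are the j-th standard unit vector, so P e_j — column j of P — equals [uj]_C.
u1 = g1 - g2 - g3 + 2g4, giving column 1 = [1, -1, -1, 2]; repeating for each j gives P = [[1, 0, 0, 1], [-1, 1, 0, -1], [-1, 0, 1, 2], [2, -1, 1, -1]].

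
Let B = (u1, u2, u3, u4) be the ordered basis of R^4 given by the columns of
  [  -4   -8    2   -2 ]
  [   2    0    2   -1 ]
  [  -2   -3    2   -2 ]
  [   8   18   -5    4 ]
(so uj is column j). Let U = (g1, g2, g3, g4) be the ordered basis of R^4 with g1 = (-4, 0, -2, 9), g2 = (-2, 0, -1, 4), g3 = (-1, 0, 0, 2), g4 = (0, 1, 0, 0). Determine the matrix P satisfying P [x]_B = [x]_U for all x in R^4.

[[0, 2, -1, 0], [2, -1, 0, 2], [0, 2, 2, -2], [2, 0, 2, -1]]

Take x = uj: its B-coordinates are the j-th standard unit vector, so P e_j — column j of P — equals [uj]_U.
u1 = 0·g1 + 2g2 + 0·g3 + 2g4, giving column 1 = (0, 2, 0, 2); repeating for each j gives P = [[0, 2, -1, 0], [2, -1, 0, 2], [0, 2, 2, -2], [2, 0, 2, -1]].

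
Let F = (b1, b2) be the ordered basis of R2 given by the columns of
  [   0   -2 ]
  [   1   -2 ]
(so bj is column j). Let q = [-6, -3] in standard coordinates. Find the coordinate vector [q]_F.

We seek scalars with c_1 b1 + c_2 b2 = q; equivalently solve M c = q where the columns of M are b1, b2.
System: 0c_1 - 2c_2 = -6, c_1 - 2c_2 = -3; solving gives c_1 = 3, c_2 = 3.
Check: 3b1 + 3b2 = [-6, -3].

[3, 3]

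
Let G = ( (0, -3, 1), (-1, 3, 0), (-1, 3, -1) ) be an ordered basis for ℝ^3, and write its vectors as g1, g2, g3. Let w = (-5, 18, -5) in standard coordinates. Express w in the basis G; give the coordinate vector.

[w]_G is the unique c with M c = w, where M has columns g1, ..., g3.
Gaussian elimination on [M | w] yields c = (-1, 1, 4).
Check: -g1 + g2 + 4g3 = (-5, 18, -5).

(-1, 1, 4)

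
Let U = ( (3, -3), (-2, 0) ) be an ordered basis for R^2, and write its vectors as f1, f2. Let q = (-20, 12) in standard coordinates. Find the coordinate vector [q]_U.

(-4, 4)

[q]_U is the unique c with M c = q, where M has columns f1, f2.
System: 3c_1 - 2c_2 = -20, -3c_1 + 0c_2 = 12; solving gives c_1 = -4, c_2 = 4.
Check: -4f1 + 4f2 = (-20, 12).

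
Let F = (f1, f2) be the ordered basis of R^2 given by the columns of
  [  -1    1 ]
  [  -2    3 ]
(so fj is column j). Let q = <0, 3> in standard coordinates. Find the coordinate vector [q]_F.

Write q = c_1 f1 + c_2 f2 and solve for the c_i.
System: -c_1 + c_2 = 0, -2c_1 + 3c_2 = 3; solving gives c_1 = 3, c_2 = 3.
Check: 3f1 + 3f2 = <0, 3>.

<3, 3>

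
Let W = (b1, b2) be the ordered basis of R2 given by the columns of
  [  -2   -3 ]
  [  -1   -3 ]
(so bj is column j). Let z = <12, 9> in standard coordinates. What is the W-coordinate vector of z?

We seek scalars with c_1 b1 + c_2 b2 = z; equivalently solve M c = z where the columns of M are b1, b2.
System: -2c_1 - 3c_2 = 12, -c_1 - 3c_2 = 9; solving gives c_1 = -3, c_2 = -2.
Check: -3b1 - 2b2 = <12, 9>.

<-3, -2>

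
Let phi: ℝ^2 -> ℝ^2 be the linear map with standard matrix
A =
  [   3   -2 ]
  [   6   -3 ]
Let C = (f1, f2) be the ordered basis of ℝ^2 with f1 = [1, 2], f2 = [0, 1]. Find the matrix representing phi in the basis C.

Let P have columns f1, f2. Then [phi]_C = P^(-1) A P.
Here det P = 1, so P^(-1) is integer; computing A P first and then P^(-1)(A P) gives [[-1, -2], [2, 1]].

[[-1, -2], [2, 1]]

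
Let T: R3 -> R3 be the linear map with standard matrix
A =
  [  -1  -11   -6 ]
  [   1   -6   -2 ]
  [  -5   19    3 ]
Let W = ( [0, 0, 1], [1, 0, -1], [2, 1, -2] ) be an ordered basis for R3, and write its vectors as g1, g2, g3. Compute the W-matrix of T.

[[-3, -3, 2], [-2, -1, -1], [-2, 3, 0]]

With P the matrix whose columns are g1, ..., g3, [T]_W = P^(-1) A P.
Column by column: T(g1) = A g1 = [-6, -2, 3]; its W-coordinates [-3, -2, -2] give column 1.
Continuing for each basis vector yields [T]_W = [[-3, -3, 2], [-2, -1, -1], [-2, 3, 0]].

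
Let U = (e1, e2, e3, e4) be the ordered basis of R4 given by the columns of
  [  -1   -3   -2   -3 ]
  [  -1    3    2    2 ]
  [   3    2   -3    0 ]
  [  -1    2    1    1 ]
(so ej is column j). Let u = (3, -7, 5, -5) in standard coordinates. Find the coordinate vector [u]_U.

(1, -2, -2, 2)

Write u = c_1 e1 + ... + c_4 e4 and solve for the c_i.
Gaussian elimination on [M | u] yields c = (1, -2, -2, 2).
Check: e1 - 2e2 - 2e3 + 2e4 = (3, -7, 5, -5).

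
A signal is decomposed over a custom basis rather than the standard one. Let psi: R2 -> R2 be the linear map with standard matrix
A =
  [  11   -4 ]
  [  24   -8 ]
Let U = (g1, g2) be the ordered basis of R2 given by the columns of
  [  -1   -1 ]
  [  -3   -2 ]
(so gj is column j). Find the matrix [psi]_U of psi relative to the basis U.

[[2, 2], [-3, 1]]

Let P have columns g1, g2. Then [psi]_U = P^(-1) A P.
Here det P = -1, so P^(-1) is integer; computing A P first and then P^(-1)(A P) gives [[2, 2], [-3, 1]].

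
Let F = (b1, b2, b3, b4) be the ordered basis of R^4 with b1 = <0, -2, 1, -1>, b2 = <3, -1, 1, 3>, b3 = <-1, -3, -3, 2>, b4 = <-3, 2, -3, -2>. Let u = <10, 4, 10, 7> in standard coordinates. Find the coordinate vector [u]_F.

[u]_F is the unique c with M c = u, where M has columns b1, ..., b4.
Gaussian elimination on [M | u] yields c = (-4, -1, -1, -4).
Check: -4b1 - b2 - b3 - 4b4 = <10, 4, 10, 7>.

<-4, -1, -1, -4>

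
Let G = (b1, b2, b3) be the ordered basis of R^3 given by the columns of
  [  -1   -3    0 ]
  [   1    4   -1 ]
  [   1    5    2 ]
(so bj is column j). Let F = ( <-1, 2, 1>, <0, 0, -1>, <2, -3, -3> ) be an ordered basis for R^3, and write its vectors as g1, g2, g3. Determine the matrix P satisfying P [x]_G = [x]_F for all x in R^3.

[[-1, -1, -2], [1, 0, -1], [-1, -2, -1]]

Let M have columns bj and N have columns gj. Then for every x, N [x]_F = x = M [x]_G, so P = N^(-1) M.
Since det N = -1, N^(-1) has integer entries; multiplying gives P = [[-1, -1, -2], [1, 0, -1], [-1, -2, -1]].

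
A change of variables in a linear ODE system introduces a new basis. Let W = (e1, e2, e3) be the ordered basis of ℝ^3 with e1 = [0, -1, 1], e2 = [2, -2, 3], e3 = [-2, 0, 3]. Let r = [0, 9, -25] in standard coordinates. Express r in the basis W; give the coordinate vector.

[-1, -4, -4]

Write r = c_1 e1 + ... + c_3 e3 and solve for the c_i.
Solving this 3x3 system gives c = (-1, -4, -4).
Check: -e1 - 4e2 - 4e3 = [0, 9, -25].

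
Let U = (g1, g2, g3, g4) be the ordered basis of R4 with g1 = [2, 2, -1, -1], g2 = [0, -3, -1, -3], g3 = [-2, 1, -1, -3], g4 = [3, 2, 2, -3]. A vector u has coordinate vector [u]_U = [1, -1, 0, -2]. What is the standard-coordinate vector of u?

[-4, 1, -4, 8]

The coordinates say u = g1 - g2 + 0·g3 - 2g4; adding the scaled basis vectors gives [-4, 1, -4, 8].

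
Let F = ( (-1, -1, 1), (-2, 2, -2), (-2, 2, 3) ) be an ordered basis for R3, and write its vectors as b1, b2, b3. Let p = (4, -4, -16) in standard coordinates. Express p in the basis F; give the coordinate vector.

Write p = c_1 b1 + ... + c_3 b3 and solve for the c_i.
Gaussian elimination on [M | p] yields c = (0, 2, -4).
Check: 0·b1 + 2b2 - 4b3 = (4, -4, -16).

(0, 2, -4)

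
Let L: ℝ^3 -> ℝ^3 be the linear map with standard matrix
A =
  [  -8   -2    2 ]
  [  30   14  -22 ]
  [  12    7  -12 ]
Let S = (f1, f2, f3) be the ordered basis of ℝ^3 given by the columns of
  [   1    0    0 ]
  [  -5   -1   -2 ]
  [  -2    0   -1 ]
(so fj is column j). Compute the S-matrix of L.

The j-th column of [L]_S is [L(fj)]_S.
L(f1) = A f1 = [-2, 4, 1] = -2f1 + 0·f2 + 3f3, so column 1 is [-2, 0, 3].
Repeating for f2, f3 and assembling the columns gives [[-2, 2, 2], [0, -2, 0], [3, 3, -2]].

[[-2, 2, 2], [0, -2, 0], [3, 3, -2]]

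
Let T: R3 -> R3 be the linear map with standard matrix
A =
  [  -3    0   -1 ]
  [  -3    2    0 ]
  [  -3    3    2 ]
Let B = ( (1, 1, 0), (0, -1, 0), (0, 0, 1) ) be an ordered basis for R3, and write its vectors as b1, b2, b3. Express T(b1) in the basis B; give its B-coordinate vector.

(-3, -2, 0)

Column 1 of [T]_B is the B-coordinate vector of T(b1).
In standard coordinates T(b1) = A b1 = (-3, -1, 0).
Converting to B: (-3, -1, 0) = -3b1 - 2b2 + 0·b3, so the coordinate vector is (-3, -2, 0).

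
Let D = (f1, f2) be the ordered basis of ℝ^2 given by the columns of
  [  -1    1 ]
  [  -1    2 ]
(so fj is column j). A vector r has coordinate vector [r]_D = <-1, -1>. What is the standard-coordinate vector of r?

<0, -1>

The coordinates say r = -f1 - f2; adding the scaled basis vectors gives <0, -1>.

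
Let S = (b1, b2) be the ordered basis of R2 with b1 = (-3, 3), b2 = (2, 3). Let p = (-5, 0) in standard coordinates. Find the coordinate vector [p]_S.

(1, -1)

We seek scalars with c_1 b1 + c_2 b2 = p; equivalently solve M c = p where the columns of M are b1, b2.
System: -3c_1 + 2c_2 = -5, 3c_1 + 3c_2 = 0; solving gives c_1 = 1, c_2 = -1.
Check: b1 - b2 = (-5, 0).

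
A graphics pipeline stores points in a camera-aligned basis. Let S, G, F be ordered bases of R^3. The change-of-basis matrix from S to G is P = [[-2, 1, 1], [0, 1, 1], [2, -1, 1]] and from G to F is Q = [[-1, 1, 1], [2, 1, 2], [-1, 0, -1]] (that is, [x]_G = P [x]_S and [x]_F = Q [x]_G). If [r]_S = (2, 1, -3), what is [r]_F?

First [r]_G = P [r]_S = (-6, -2, 0).
Then [r]_F = Q [r]_G = (4, -14, 6).

(4, -14, 6)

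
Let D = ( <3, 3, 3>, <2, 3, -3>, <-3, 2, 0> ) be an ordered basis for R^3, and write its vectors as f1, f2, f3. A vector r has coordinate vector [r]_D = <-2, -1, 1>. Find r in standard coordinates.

r = M [r]_D, where M has columns f1, ..., f3.
Carrying out the matrix-vector product, r = <-11, -7, -3>.

<-11, -7, -3>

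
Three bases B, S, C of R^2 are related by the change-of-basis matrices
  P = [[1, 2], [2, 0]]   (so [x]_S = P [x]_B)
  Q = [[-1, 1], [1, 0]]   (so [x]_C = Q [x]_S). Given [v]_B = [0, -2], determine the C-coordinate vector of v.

[4, -4]

Composing the changes, [v]_C = Q P [v]_B.
Q P = [[1, -2], [1, 2]]; applying this to [0, -2] gives [4, -4].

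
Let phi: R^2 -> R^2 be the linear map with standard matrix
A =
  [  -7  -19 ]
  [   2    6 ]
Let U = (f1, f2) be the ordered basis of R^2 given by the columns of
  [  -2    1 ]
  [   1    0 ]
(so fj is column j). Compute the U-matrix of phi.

[[2, 2], [-1, -3]]

The j-th column of [phi]_U is [phi(fj)]_U.
phi(f1) = A f1 = (-5, 2) = 2f1 - f2, so column 1 is (2, -1).
Repeating for f2 and assembling the columns gives [[2, 2], [-1, -3]].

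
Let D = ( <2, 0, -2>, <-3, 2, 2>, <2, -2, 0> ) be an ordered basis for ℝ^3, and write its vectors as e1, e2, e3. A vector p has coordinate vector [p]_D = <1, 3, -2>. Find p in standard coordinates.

The coordinates say p = e1 + 3e2 - 2e3; adding the scaled basis vectors gives <-11, 10, 4>.

<-11, 10, 4>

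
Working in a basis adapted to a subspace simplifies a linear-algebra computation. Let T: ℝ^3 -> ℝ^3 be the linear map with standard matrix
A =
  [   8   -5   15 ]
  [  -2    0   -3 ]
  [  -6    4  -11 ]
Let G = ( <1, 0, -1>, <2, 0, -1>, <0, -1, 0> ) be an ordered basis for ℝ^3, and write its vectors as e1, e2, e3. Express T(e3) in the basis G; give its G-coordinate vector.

<3, 1, 0>

Column 3 of [T]_G is the G-coordinate vector of T(e3).
In standard coordinates T(e3) = A e3 = <5, 0, -4>.
Converting to G: <5, 0, -4> = 3e1 + e2 + 0·e3, so the coordinate vector is <3, 1, 0>.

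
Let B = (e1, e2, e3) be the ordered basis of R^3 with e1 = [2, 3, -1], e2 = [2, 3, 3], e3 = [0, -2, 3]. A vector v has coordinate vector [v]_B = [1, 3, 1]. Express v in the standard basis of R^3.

By definition v = e1 + 3e2 + e3.
Summing componentwise gives [8, 10, 11].

[8, 10, 11]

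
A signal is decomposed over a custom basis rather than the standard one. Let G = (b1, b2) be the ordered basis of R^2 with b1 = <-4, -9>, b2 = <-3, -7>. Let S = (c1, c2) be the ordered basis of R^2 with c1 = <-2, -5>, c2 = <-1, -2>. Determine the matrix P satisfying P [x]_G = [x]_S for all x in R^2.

[[1, 1], [2, 1]]

Let M have columns bj and N have columns cj. Then for every x, N [x]_S = x = M [x]_G, so P = N^(-1) M.
Since det N = -1, N^(-1) has integer entries; multiplying gives P = [[1, 1], [2, 1]].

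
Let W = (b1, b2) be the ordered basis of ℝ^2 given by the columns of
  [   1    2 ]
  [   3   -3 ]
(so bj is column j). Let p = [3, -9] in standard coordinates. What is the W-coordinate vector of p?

[-1, 2]

[p]_W is the unique c with M c = p, where M has columns b1, b2.
System: c_1 + 2c_2 = 3, 3c_1 - 3c_2 = -9; solving gives c_1 = -1, c_2 = 2.
Check: -b1 + 2b2 = [3, -9].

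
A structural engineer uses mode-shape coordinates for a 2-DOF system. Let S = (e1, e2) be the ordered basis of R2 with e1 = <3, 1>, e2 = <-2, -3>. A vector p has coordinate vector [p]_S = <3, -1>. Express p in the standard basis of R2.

<11, 6>

By definition p = 3e1 - e2.
Summing componentwise gives <11, 6>.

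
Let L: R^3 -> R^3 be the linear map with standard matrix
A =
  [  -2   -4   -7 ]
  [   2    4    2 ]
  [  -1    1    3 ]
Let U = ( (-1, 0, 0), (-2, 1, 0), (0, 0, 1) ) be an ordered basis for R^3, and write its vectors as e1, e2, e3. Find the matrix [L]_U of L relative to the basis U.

Let P have columns e1, ..., e3. Then [L]_U = P^(-1) A P.
Here det P = -1, so P^(-1) is integer; computing A P first and then P^(-1)(A P) gives [[2, 0, 3], [-2, 0, 2], [1, 3, 3]].

[[2, 0, 3], [-2, 0, 2], [1, 3, 3]]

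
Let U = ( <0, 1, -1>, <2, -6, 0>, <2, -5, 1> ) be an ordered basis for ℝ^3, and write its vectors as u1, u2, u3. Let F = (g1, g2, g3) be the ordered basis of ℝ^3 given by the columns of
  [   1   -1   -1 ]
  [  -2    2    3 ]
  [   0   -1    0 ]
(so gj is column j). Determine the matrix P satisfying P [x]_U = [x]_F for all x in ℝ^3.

Take x = uj: its U-coordinates are the j-th standard unit vector, so P e_j — column j of P — equals [uj]_F.
u1 = 2g1 + g2 + g3, giving column 1 = <2, 1, 1>; repeating for each j gives P = [[2, 0, 0], [1, 0, -1], [1, -2, -1]].

[[2, 0, 0], [1, 0, -1], [1, -2, -1]]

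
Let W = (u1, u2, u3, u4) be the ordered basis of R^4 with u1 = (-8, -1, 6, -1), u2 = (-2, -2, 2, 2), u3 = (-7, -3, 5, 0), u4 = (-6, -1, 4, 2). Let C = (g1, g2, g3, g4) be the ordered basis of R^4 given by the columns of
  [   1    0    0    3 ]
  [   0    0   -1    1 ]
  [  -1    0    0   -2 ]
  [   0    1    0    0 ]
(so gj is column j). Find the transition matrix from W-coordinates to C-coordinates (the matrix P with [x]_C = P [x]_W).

Let M have columns uj and N have columns gj. Then for every x, N [x]_C = x = M [x]_W, so P = N^(-1) M.
Since det N = -1, N^(-1) has integer entries; multiplying gives P = [[-2, -2, -1, 0], [-1, 2, 0, 2], [-1, 2, 1, -1], [-2, 0, -2, -2]].

[[-2, -2, -1, 0], [-1, 2, 0, 2], [-1, 2, 1, -1], [-2, 0, -2, -2]]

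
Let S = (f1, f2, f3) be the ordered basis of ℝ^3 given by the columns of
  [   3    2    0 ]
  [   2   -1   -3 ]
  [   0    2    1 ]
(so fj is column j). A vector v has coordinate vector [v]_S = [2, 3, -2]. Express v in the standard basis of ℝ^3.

v = M [v]_S, where M has columns f1, ..., f3.
Carrying out the matrix-vector product, v = [12, 7, 4].

[12, 7, 4]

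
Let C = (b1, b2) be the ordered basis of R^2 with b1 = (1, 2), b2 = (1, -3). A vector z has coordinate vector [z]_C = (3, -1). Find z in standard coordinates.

z = M [z]_C, where M has columns b1, b2.
Carrying out the matrix-vector product, z = (2, 9).

(2, 9)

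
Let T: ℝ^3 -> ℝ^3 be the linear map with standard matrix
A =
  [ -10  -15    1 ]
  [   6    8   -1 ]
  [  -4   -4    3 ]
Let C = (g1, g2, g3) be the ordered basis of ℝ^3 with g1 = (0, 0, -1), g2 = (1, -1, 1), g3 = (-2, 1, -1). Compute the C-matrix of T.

[[2, 0, 2], [-1, 0, 2], [0, -3, -1]]

Let P have columns g1, ..., g3. Then [T]_C = P^(-1) A P.
Here det P = 1, so P^(-1) is integer; computing A P first and then P^(-1)(A P) gives [[2, 0, 2], [-1, 0, 2], [0, -3, -1]].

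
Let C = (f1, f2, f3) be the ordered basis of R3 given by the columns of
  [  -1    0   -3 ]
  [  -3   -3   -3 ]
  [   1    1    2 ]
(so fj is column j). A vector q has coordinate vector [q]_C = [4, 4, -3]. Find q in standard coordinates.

The coordinates say q = 4f1 + 4f2 - 3f3; adding the scaled basis vectors gives [5, -15, 2].

[5, -15, 2]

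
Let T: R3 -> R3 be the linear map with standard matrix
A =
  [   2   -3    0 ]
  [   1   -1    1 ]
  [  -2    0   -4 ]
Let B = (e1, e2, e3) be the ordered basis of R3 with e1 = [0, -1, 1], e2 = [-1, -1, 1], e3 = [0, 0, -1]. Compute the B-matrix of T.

[[1, 0, 1], [-3, -1, 0], [2, 1, -3]]

Let P have columns e1, ..., e3. Then [T]_B = P^(-1) A P.
Here det P = 1, so P^(-1) is integer; computing A P first and then P^(-1)(A P) gives [[1, 0, 1], [-3, -1, 0], [2, 1, -3]].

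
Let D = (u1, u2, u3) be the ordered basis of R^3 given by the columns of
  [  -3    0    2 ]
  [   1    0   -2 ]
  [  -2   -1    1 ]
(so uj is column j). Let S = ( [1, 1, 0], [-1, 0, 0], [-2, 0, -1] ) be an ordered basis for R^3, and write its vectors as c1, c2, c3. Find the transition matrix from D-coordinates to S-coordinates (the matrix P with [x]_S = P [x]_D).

[[1, 0, -2], [0, -2, -2], [2, 1, -1]]

Let M have columns uj and N have columns cj. Then for every x, N [x]_S = x = M [x]_D, so P = N^(-1) M.
Since det N = -1, N^(-1) has integer entries; multiplying gives P = [[1, 0, -2], [0, -2, -2], [2, 1, -1]].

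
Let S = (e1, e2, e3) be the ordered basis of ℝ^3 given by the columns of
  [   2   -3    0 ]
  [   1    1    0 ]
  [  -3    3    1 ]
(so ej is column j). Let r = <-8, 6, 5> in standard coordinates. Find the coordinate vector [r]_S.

[r]_S is the unique c with M c = r, where M has columns e1, ..., e3.
Row-reducing the augmented matrix [M | r] gives c = (2, 4, -1).
Check: 2e1 + 4e2 - e3 = <-8, 6, 5>.

<2, 4, -1>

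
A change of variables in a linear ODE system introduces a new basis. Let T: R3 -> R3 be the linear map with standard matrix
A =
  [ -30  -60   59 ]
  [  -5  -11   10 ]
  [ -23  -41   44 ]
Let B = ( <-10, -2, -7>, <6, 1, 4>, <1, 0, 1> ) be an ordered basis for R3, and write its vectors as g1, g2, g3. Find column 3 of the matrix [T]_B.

Column 3 of [T]_B is the B-coordinate vector of T(g3).
In standard coordinates T(g3) = A g3 = <29, 5, 21>.
Converting to B: <29, 5, 21> = -2g1 + g2 + 3g3, so the coordinate vector is <-2, 1, 3>.

<-2, 1, 3>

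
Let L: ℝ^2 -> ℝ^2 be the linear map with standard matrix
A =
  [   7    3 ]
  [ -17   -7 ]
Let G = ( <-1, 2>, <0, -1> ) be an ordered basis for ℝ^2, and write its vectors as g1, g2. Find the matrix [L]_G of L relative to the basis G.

The j-th column of [L]_G is [L(gj)]_G.
L(g1) = A g1 = <-1, 3> = g1 - g2, so column 1 is <1, -1>.
Repeating for g2 and assembling the columns gives [[1, 3], [-1, -1]].

[[1, 3], [-1, -1]]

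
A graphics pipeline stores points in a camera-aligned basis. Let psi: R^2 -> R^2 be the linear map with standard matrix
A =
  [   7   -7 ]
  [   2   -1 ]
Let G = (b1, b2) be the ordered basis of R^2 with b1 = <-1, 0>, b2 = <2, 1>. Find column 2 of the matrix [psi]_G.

Compute psi(b2) = A b2 = <7, 3> in standard coordinates.
Then write this in G-coordinates: solve for y in y_1 b1 + y_2 b2 = <7, 3>.
This gives y = <-1, 3>, which is column 2 of [psi]_G.

<-1, 3>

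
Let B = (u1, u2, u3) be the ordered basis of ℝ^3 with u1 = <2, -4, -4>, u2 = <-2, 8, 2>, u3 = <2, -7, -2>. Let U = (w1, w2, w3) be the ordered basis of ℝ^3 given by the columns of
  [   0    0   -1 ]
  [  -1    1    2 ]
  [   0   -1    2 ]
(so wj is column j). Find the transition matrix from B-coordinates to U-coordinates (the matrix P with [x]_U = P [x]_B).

Let M have columns uj and N have columns wj. Then for every x, N [x]_U = x = M [x]_B, so P = N^(-1) M.
Since det N = -1, N^(-1) has integer entries; multiplying gives P = [[0, -2, 1], [0, 2, -2], [-2, 2, -2]].

[[0, -2, 1], [0, 2, -2], [-2, 2, -2]]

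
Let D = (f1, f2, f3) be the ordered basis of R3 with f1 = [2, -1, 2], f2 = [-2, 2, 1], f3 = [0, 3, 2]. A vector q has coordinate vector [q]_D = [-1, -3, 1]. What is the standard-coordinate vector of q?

The coordinates say q = -f1 - 3f2 + f3; adding the scaled basis vectors gives [4, -2, -3].

[4, -2, -3]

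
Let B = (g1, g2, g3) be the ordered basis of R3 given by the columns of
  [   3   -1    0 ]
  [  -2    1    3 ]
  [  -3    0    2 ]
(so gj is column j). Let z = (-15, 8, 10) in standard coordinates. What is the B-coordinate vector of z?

(-4, 3, -1)

We seek scalars with c_1 g1 + ... + c_3 g3 = z; equivalently solve M c = z where the columns of M are g1, ..., g3.
Row-reducing the augmented matrix [M | z] gives c = (-4, 3, -1).
Check: -4g1 + 3g2 - g3 = (-15, 8, 10).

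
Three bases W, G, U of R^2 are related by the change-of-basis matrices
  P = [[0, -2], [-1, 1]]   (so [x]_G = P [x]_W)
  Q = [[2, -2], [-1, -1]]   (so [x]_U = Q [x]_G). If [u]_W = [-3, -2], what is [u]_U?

Apply P to get G-coordinates [4, 1], then Q to get U-coordinates.
The result is [u]_U = [6, -5].

[6, -5]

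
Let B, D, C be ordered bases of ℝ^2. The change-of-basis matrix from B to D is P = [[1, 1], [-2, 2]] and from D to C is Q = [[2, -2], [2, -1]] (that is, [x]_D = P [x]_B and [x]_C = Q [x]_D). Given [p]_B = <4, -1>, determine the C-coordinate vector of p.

First [p]_D = P [p]_B = <3, -10>.
Then [p]_C = Q [p]_D = <26, 16>.

<26, 16>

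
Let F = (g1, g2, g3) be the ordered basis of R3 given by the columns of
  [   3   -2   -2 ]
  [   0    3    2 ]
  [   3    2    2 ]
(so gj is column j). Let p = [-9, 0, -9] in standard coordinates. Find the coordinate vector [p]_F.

We seek scalars with c_1 g1 + ... + c_3 g3 = p; equivalently solve M c = p where the columns of M are g1, ..., g3.
Solving this 3x3 system gives c = (-3, 0, 0).
Check: -3g1 + 0·g2 + 0·g3 = [-9, 0, -9].

[-3, 0, 0]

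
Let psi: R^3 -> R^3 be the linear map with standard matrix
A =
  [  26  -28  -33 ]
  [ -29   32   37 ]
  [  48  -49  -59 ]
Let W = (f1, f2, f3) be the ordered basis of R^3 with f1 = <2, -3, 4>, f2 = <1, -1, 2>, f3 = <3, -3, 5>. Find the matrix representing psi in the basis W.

With P the matrix whose columns are f1, ..., f3, [psi]_W = P^(-1) A P.
Column by column: psi(f1) = A f1 = <4, -6, 7>; its W-coordinates <2, -3, 1> give column 1.
Continuing for each basis vector yields [psi]_W = [[2, -1, 1], [-3, -1, 1], [1, -3, -2]].

[[2, -1, 1], [-3, -1, 1], [1, -3, -2]]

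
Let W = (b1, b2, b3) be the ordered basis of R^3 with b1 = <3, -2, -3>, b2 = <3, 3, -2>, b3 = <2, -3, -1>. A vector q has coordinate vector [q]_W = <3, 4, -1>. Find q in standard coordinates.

<19, 9, -16>

The coordinates say q = 3b1 + 4b2 - b3; adding the scaled basis vectors gives <19, 9, -16>.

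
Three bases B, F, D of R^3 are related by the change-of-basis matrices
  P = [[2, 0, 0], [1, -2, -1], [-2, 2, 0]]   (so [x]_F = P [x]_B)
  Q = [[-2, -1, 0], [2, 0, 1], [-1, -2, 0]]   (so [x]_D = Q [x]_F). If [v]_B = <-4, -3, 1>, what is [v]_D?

First [v]_F = P [v]_B = <-8, 1, 2>.
Then [v]_D = Q [v]_F = <15, -14, 6>.

<15, -14, 6>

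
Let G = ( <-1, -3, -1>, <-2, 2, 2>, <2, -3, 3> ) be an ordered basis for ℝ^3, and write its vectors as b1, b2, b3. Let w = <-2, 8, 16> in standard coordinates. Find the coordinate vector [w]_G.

[w]_G is the unique c with M c = w, where M has columns b1, ..., b3.
Row-reducing the augmented matrix [M | w] gives c = (-2, 4, 2).
Check: -2b1 + 4b2 + 2b3 = <-2, 8, 16>.

<-2, 4, 2>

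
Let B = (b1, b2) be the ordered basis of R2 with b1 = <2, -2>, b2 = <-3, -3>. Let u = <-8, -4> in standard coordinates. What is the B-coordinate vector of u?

Write u = c_1 b1 + c_2 b2 and solve for the c_i.
System: 2c_1 - 3c_2 = -8, -2c_1 - 3c_2 = -4; solving gives c_1 = -1, c_2 = 2.
Check: -b1 + 2b2 = <-8, -4>.

<-1, 2>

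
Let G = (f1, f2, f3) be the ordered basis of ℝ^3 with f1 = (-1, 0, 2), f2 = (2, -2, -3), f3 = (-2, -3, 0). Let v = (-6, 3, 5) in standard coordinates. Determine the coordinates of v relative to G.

[v]_G is the unique c with M c = v, where M has columns f1, ..., f3.
Gaussian elimination on [M | v] yields c = (-2, -3, 1).
Check: -2f1 - 3f2 + f3 = (-6, 3, 5).

(-2, -3, 1)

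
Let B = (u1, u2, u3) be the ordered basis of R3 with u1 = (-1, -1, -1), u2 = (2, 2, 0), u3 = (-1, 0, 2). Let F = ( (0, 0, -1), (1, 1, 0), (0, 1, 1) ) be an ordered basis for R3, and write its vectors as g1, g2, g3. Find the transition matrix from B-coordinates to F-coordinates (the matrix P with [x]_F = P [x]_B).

Let M have columns uj and N have columns gj. Then for every x, N [x]_F = x = M [x]_B, so P = N^(-1) M.
Since det N = -1, N^(-1) has integer entries; multiplying gives P = [[1, 0, -1], [-1, 2, -1], [0, 0, 1]].

[[1, 0, -1], [-1, 2, -1], [0, 0, 1]]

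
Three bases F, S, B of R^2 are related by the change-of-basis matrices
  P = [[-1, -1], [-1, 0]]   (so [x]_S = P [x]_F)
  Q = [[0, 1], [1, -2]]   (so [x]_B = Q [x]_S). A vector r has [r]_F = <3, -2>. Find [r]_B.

Apply P to get S-coordinates <-1, -3>, then Q to get B-coordinates.
The result is [r]_B = <-3, 5>.

<-3, 5>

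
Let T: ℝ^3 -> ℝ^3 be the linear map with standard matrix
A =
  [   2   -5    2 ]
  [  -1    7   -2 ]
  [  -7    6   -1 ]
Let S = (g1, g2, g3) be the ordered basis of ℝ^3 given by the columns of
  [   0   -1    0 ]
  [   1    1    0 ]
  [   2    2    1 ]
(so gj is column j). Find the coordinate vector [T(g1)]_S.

Column 1 of [T]_S is the S-coordinate vector of T(g1).
In standard coordinates T(g1) = A g1 = (-1, 3, 4).
Converting to S: (-1, 3, 4) = 2g1 + g2 - 2g3, so the coordinate vector is (2, 1, -2).

(2, 1, -2)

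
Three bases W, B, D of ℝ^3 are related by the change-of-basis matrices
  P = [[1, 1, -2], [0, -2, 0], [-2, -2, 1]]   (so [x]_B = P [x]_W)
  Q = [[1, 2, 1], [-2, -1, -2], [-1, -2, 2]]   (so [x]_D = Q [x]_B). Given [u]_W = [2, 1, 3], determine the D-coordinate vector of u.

Apply P to get B-coordinates [-3, -2, -3], then Q to get D-coordinates.
The result is [u]_D = [-10, 14, 1].

[-10, 14, 1]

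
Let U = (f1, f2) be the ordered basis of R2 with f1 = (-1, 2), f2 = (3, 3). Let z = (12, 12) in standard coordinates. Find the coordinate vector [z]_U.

(0, 4)

We seek scalars with c_1 f1 + c_2 f2 = z; equivalently solve M c = z where the columns of M are f1, f2.
System: -c_1 + 3c_2 = 12, 2c_1 + 3c_2 = 12; solving gives c_1 = 0, c_2 = 4.
Check: 0·f1 + 4f2 = (12, 12).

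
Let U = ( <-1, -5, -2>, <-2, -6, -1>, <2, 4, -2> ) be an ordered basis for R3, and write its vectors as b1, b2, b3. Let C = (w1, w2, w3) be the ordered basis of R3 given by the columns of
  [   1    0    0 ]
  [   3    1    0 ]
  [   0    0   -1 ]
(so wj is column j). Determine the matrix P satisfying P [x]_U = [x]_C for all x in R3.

[[-1, -2, 2], [-2, 0, -2], [2, 1, 2]]

Take x = bj: its U-coordinates are the j-th standard unit vector, so P e_j — column j of P — equals [bj]_C.
b1 = -w1 - 2w2 + 2w3, giving column 1 = <-1, -2, 2>; repeating for each j gives P = [[-1, -2, 2], [-2, 0, -2], [2, 1, 2]].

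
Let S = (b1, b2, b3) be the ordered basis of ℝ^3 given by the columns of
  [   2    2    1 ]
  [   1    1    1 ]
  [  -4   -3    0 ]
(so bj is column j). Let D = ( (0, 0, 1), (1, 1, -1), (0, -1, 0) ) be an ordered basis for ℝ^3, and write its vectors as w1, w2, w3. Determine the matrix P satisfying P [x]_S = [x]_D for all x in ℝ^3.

Let M have columns bj and N have columns wj. Then for every x, N [x]_D = x = M [x]_S, so P = N^(-1) M.
Since det N = -1, N^(-1) has integer entries; multiplying gives P = [[-2, -1, 1], [2, 2, 1], [1, 1, 0]].

[[-2, -1, 1], [2, 2, 1], [1, 1, 0]]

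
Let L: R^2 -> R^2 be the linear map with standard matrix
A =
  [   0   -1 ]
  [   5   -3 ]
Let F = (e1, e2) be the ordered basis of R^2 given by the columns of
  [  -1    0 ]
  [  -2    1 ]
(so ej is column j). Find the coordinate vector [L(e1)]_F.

(-2, -3)

Column 1 of [L]_F is the F-coordinate vector of L(e1).
In standard coordinates L(e1) = A e1 = (2, 1).
Converting to F: (2, 1) = -2e1 - 3e2, so the coordinate vector is (-2, -3).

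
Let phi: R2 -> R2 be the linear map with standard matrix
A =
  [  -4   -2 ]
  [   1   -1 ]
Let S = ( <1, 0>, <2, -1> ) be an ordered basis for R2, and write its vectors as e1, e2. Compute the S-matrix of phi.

[[-2, 0], [-1, -3]]

The j-th column of [phi]_S is [phi(ej)]_S.
phi(e1) = A e1 = <-4, 1> = -2e1 - e2, so column 1 is <-2, -1>.
Repeating for e2 and assembling the columns gives [[-2, 0], [-1, -3]].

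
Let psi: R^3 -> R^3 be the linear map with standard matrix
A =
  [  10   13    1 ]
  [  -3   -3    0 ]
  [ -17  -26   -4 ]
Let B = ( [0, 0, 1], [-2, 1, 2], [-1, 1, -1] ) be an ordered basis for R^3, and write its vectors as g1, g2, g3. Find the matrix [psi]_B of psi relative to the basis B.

[[-1, -3, 1], [-1, 2, -2], [1, 1, 2]]

With P the matrix whose columns are g1, ..., g3, [psi]_B = P^(-1) A P.
Column by column: psi(g1) = A g1 = [1, 0, -4]; its B-coordinates [-1, -1, 1] give column 1.
Continuing for each basis vector yields [psi]_B = [[-1, -3, 1], [-1, 2, -2], [1, 1, 2]].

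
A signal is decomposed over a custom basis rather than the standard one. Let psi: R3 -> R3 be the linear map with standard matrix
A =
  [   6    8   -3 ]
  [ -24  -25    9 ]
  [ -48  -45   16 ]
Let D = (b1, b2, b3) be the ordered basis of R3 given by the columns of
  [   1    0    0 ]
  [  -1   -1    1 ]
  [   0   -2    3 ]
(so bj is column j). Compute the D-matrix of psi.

With P the matrix whose columns are b1, ..., b3, [psi]_D = P^(-1) A P.
Column by column: psi(b1) = A b1 = [-2, 1, -3]; its D-coordinates [-2, 0, -1] give column 1.
Continuing for each basis vector yields [psi]_D = [[-2, -2, -1], [0, -2, 0], [-1, 3, 1]].

[[-2, -2, -1], [0, -2, 0], [-1, 3, 1]]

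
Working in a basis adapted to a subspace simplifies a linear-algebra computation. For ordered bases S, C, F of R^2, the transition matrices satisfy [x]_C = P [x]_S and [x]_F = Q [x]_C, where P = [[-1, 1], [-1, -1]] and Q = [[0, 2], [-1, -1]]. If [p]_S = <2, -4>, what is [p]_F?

First [p]_C = P [p]_S = <-6, 2>.
Then [p]_F = Q [p]_C = <4, 4>.

<4, 4>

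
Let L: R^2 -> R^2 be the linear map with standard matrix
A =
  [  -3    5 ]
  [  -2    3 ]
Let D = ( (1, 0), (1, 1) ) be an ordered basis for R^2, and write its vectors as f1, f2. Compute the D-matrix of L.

The j-th column of [L]_D is [L(fj)]_D.
L(f1) = A f1 = (-3, -2) = -f1 - 2f2, so column 1 is (-1, -2).
Repeating for f2 and assembling the columns gives [[-1, 1], [-2, 1]].

[[-1, 1], [-2, 1]]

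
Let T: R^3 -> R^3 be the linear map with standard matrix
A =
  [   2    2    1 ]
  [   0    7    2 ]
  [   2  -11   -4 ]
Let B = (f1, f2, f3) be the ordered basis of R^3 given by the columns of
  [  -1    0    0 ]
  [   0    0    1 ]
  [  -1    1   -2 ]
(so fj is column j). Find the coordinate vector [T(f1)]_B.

(3, 1, -2)

Compute T(f1) = A f1 = (-3, -2, 2) in standard coordinates.
Then write this in B-coordinates: solve for y in y_1 f1 + ... + y_3 f3 = (-3, -2, 2).
This gives y = (3, 1, -2), which is column 1 of [T]_B.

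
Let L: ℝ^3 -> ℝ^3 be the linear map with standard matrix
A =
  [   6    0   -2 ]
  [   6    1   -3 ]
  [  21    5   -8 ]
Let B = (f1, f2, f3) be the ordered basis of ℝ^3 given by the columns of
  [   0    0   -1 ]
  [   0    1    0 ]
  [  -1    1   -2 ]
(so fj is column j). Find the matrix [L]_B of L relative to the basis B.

[[-1, -3, 1], [3, -2, 0], [-2, 2, 2]]

The j-th column of [L]_B is [L(fj)]_B.
L(f1) = A f1 = <2, 3, 8> = -f1 + 3f2 - 2f3, so column 1 is <-1, 3, -2>.
Repeating for f2, f3 and assembling the columns gives [[-1, -3, 1], [3, -2, 0], [-2, 2, 2]].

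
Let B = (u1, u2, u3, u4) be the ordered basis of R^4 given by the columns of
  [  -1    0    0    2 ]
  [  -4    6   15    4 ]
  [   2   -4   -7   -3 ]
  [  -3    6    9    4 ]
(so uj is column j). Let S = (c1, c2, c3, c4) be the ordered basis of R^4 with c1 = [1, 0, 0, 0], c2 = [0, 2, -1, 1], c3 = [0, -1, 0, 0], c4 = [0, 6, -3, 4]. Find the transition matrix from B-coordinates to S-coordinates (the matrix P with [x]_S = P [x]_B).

[[-1, 0, 0, 2], [1, -2, 1, 0], [0, 2, -1, 2], [-1, 2, 2, 1]]

Let M have columns uj and N have columns cj. Then for every x, N [x]_S = x = M [x]_B, so P = N^(-1) M.
Since det N = -1, N^(-1) has integer entries; multiplying gives P = [[-1, 0, 0, 2], [1, -2, 1, 0], [0, 2, -1, 2], [-1, 2, 2, 1]].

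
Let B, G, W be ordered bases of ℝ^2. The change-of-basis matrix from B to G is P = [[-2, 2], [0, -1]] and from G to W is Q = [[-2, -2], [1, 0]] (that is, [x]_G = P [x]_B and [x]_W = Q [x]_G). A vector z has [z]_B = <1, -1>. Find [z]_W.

First [z]_G = P [z]_B = <-4, 1>.
Then [z]_W = Q [z]_G = <6, -4>.

<6, -4>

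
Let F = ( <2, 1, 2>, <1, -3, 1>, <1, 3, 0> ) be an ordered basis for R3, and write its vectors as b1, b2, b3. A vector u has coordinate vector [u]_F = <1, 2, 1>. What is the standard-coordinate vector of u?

By definition u = b1 + 2b2 + b3.
Summing componentwise gives <5, -2, 4>.

<5, -2, 4>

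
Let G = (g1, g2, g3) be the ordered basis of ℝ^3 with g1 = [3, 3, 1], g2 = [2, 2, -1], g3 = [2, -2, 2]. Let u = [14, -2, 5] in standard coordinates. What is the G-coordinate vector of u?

Write u = c_1 g1 + ... + c_3 g3 and solve for the c_i.
Solving this 3x3 system gives c = (0, 3, 4).
Check: 0·g1 + 3g2 + 4g3 = [14, -2, 5].

[0, 3, 4]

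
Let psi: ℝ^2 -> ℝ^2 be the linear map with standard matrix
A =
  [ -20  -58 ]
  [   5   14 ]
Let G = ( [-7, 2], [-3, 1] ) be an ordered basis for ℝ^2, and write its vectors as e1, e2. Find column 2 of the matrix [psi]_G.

Column 2 of [psi]_G is the G-coordinate vector of psi(e2).
In standard coordinates psi(e2) = A e2 = [2, -1].
Converting to G: [2, -1] = e1 - 3e2, so the coordinate vector is [1, -3].

[1, -3]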